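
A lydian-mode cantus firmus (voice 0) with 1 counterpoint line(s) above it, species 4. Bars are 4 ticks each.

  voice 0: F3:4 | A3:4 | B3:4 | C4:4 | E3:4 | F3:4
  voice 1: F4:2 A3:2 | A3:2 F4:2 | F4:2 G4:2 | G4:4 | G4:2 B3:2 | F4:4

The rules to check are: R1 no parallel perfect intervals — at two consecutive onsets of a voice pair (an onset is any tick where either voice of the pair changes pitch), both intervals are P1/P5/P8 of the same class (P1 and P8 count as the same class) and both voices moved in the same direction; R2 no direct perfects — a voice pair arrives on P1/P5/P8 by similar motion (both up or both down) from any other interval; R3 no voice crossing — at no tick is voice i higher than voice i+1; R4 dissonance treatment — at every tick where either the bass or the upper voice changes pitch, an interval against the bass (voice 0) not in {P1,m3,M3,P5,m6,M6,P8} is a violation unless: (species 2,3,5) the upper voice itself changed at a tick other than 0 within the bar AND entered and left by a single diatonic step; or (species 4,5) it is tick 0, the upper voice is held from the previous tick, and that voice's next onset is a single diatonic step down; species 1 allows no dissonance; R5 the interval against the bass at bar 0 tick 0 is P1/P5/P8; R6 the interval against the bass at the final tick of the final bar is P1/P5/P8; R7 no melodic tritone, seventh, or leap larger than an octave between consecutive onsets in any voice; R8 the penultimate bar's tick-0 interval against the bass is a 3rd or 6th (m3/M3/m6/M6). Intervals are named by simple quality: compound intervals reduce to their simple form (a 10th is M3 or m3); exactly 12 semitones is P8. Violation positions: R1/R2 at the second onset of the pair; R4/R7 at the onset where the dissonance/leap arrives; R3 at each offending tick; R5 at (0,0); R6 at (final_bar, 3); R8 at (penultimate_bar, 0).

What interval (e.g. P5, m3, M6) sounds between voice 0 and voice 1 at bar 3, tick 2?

P5

voice 0=C4 voice 1=G4 -> P5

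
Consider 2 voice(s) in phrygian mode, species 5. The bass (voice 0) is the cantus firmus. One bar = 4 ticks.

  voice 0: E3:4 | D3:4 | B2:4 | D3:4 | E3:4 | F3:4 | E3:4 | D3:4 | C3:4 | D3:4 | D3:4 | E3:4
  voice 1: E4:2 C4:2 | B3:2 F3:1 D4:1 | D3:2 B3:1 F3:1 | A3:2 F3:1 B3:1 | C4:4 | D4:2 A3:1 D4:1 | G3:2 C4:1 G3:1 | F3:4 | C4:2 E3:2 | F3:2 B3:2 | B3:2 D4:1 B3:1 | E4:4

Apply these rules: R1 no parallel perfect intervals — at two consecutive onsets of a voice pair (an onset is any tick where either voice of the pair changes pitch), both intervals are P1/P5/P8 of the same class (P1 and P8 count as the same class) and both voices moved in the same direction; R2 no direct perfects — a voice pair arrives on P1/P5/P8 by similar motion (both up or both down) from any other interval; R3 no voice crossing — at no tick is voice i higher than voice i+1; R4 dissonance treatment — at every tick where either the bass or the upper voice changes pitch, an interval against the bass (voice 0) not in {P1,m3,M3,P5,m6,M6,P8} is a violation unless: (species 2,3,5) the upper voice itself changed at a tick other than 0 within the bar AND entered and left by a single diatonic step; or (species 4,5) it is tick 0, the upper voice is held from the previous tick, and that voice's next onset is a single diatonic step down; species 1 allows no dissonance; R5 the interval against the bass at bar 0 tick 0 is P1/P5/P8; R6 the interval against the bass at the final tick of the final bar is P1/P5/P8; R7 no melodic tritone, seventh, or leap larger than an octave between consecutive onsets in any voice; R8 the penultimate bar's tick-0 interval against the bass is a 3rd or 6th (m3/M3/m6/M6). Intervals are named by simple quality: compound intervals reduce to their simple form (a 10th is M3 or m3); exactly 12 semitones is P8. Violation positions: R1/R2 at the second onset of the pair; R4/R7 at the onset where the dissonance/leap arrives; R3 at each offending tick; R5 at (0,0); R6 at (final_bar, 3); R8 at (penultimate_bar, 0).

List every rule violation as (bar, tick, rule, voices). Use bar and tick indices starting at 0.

(1, 2, R7, (1,))
(2, 3, R4, (0, 1))
(2, 3, R7, (1,))
(3, 0, R2, (0, 1))
(3, 3, R7, (1,))
(9, 2, R7, (1,))
(11, 0, R2, (0, 1))

bar 0: v0=E3 v1=E4 downbeat P8
bar 1: v0=D3 v1=B3 downbeat M6
bar 2: v0=B2 v1=D3 downbeat m3
bar 3: v0=D3 v1=A3 downbeat P5
bar 4: v0=E3 v1=C4 downbeat m6
bar 5: v0=F3 v1=D4 downbeat M6
bar 6: v0=E3 v1=G3 downbeat m3
bar 7: v0=D3 v1=F3 downbeat m3
bar 8: v0=C3 v1=C4 downbeat P8
bar 9: v0=D3 v1=F3 downbeat m3
bar 10: v0=D3 v1=B3 downbeat M6
bar 11: v0=E3 v1=E4 downbeat P8
  -> R7 @ bar 1 tick 2 v(1,): B3->F3 leap 6st
  -> R4 @ bar 2 tick 3 v(0, 1): B2/F3 TT untreated
  -> R7 @ bar 2 tick 3 v(1,): B3->F3 leap 6st
  -> R2 @ bar 3 tick 0 v(0, 1): B2/F3 TT -> D3/A3 P5 similar
  -> R7 @ bar 3 tick 3 v(1,): F3->B3 leap 6st
  -> R7 @ bar 9 tick 2 v(1,): F3->B3 leap 6st
  -> R2 @ bar 11 tick 0 v(0, 1): D3/B3 M6 -> E3/E4 P8 similar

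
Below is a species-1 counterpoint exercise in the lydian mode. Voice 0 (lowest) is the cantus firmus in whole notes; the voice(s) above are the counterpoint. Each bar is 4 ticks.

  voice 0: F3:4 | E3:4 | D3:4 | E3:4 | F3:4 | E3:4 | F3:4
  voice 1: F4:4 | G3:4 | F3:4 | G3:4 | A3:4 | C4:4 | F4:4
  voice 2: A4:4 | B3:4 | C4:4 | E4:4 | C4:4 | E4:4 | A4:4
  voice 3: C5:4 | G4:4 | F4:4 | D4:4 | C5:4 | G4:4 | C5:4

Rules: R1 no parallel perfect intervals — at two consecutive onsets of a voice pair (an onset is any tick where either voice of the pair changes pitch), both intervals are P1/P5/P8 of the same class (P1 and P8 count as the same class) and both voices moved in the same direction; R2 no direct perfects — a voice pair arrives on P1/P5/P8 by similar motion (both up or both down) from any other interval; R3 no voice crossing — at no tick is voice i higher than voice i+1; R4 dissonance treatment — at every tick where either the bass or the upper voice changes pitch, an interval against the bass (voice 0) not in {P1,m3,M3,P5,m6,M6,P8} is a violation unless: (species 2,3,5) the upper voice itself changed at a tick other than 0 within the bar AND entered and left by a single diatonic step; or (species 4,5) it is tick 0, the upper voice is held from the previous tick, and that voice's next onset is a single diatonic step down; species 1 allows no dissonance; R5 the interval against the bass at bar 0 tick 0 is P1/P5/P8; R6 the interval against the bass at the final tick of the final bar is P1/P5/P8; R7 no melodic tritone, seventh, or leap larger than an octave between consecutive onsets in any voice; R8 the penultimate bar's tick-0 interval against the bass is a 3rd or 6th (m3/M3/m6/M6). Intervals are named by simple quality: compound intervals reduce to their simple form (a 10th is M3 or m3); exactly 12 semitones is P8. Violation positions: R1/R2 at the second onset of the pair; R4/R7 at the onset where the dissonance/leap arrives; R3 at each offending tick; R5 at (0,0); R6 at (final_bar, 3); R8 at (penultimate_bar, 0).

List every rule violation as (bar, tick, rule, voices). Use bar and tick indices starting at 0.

(0, 0, R5, (0, 2))
(1, 0, R2, (0, 2))
(1, 0, R2, (1, 3))
(1, 0, R7, (1,))
(1, 0, R7, (2,))
(2, 0, R1, (1, 3))
(2, 0, R4, (0, 2))
(3, 0, R2, (0, 2))
(3, 0, R3, (2, 3))
(3, 0, R4, (0, 3))
(3, 1, R3, (2, 3))
(3, 2, R3, (2, 3))
(3, 3, R3, (2, 3))
(4, 0, R2, (0, 3))
(4, 0, R7, (3,))
(5, 0, R8, (0, 2))
(6, 0, R1, (1, 3))
(6, 0, R2, (0, 1))
(6, 0, R2, (0, 3))
(6, 3, R6, (0, 2))

bar 0: v0=F3 v1=F4 v2=A4 v3=C5 downbeat P5
bar 1: v0=E3 v1=G3 v2=B3 v3=G4 downbeat m3
bar 2: v0=D3 v1=F3 v2=C4 v3=F4 downbeat m3
bar 3: v0=E3 v1=G3 v2=E4 v3=D4 downbeat m7
bar 4: v0=F3 v1=A3 v2=C4 v3=C5 downbeat P5
bar 5: v0=E3 v1=C4 v2=E4 v3=G4 downbeat m3
bar 6: v0=F3 v1=F4 v2=A4 v3=C5 downbeat P5
  -> R5 @ bar 0 tick 0 v(0, 2): opens on M3
  -> R2 @ bar 1 tick 0 v(0, 2): F3/A4 M3 -> E3/B3 P5 similar
  -> R2 @ bar 1 tick 0 v(1, 3): F4/C5 P5 -> G3/G4 P8 similar
  -> R7 @ bar 1 tick 0 v(1,): F4->G3 leap 10st
  -> R7 @ bar 1 tick 0 v(2,): A4->B3 leap 10st
  -> R1 @ bar 2 tick 0 v(1, 3): G3/G4 P8 -> F3/F4 P8 similar
  -> R4 @ bar 2 tick 0 v(0, 2): D3/C4 m7 untreated
  -> R2 @ bar 3 tick 0 v(0, 2): D3/C4 m7 -> E3/E4 P8 similar
  -> R3 @ bar 3 tick 0 v(2, 3): E4 above D4
  -> R4 @ bar 3 tick 0 v(0, 3): E3/D4 m7 untreated
  -> R3 @ bar 3 tick 1 v(2, 3): E4 above D4
  -> R3 @ bar 3 tick 2 v(2, 3): E4 above D4
  -> R3 @ bar 3 tick 3 v(2, 3): E4 above D4
  -> R2 @ bar 4 tick 0 v(0, 3): E3/D4 m7 -> F3/C5 P5 similar
  -> R7 @ bar 4 tick 0 v(3,): D4->C5 leap 10st
  -> R8 @ bar 5 tick 0 v(0, 2): penult P8 not 3rd/6th
  -> R1 @ bar 6 tick 0 v(1, 3): C4/G4 P5 -> F4/C5 P5 similar
  -> R2 @ bar 6 tick 0 v(0, 1): E3/C4 m6 -> F3/F4 P8 similar
  -> R2 @ bar 6 tick 0 v(0, 3): E3/G4 m3 -> F3/C5 P5 similar
  -> R6 @ bar 6 tick 3 v(0, 2): closes on M3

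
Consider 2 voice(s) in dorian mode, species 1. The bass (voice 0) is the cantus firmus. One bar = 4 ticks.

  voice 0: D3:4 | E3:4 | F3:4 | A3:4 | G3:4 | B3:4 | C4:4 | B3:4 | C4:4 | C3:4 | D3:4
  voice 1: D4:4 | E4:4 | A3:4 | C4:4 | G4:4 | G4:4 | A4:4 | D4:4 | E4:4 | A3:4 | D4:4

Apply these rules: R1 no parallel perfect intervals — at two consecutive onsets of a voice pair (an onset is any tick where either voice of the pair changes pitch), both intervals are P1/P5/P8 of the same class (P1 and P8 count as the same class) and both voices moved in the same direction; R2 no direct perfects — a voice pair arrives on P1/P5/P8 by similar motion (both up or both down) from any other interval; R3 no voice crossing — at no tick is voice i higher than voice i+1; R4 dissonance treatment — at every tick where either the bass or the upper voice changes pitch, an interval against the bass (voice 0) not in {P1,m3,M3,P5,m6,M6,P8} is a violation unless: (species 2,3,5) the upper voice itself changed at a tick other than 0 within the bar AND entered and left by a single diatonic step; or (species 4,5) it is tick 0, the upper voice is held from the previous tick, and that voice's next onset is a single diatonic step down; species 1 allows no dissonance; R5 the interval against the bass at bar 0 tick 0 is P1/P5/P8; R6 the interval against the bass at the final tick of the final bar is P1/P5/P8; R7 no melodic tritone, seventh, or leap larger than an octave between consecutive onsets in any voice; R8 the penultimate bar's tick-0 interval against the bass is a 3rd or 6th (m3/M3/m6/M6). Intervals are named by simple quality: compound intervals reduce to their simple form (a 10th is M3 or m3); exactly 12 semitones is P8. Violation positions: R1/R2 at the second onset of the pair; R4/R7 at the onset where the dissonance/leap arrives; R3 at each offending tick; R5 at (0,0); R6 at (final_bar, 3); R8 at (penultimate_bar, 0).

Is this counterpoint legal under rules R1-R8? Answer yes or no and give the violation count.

bar 0: v0=D3 v1=D4 (P8)
bar 1: v0=E3 v1=E4 (P8)
bar 2: v0=F3 v1=A3 (M3)
bar 3: v0=A3 v1=C4 (m3)
bar 4: v0=G3 v1=G4 (P8)
bar 5: v0=B3 v1=G4 (m6)
bar 6: v0=C4 v1=A4 (M6)
bar 7: v0=B3 v1=D4 (m3)
bar 8: v0=C4 v1=E4 (M3)
bar 9: v0=C3 v1=A3 (M6)
bar 10: v0=D3 v1=D4 (P8)
  R1 @ bar1.0: D3/D4 P8 -> E3/E4 P8 similar
  R2 @ bar10.0: C3/A3 M6 -> D3/D4 P8 similar

No (2 violations)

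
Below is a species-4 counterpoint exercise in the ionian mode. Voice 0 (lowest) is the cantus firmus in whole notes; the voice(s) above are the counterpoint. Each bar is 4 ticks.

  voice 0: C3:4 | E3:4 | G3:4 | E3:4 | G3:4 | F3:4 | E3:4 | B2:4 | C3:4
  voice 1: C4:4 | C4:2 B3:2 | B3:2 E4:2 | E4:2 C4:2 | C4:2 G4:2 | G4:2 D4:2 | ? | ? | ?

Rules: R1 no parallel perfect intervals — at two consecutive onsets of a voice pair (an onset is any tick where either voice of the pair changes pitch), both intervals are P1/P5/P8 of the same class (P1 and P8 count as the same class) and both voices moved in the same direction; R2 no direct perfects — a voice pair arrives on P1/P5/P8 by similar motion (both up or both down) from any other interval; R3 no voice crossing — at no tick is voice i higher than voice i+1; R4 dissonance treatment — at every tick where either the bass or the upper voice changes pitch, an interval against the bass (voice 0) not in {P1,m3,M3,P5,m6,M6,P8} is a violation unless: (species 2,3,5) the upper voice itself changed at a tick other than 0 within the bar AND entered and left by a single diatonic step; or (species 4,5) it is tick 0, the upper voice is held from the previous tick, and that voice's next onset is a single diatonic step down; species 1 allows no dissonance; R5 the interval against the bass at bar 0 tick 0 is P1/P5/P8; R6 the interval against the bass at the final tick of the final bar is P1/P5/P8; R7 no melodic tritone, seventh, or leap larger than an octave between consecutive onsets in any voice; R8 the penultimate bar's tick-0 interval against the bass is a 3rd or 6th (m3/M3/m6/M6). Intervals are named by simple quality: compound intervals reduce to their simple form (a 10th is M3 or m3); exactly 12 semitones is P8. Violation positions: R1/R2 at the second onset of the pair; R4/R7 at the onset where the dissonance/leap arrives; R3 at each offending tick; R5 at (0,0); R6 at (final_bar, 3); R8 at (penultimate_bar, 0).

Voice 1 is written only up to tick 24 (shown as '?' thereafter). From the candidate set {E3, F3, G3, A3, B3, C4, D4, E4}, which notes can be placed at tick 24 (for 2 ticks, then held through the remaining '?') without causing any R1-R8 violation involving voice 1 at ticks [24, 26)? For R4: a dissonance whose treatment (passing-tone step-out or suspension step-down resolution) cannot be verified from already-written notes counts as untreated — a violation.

E3: violates R2,R7
F3: violates R4
G3: legal
A3: violates R4
B3: violates R2
C4: legal
D4: violates R4
E4: legal

{C4, E4, G3}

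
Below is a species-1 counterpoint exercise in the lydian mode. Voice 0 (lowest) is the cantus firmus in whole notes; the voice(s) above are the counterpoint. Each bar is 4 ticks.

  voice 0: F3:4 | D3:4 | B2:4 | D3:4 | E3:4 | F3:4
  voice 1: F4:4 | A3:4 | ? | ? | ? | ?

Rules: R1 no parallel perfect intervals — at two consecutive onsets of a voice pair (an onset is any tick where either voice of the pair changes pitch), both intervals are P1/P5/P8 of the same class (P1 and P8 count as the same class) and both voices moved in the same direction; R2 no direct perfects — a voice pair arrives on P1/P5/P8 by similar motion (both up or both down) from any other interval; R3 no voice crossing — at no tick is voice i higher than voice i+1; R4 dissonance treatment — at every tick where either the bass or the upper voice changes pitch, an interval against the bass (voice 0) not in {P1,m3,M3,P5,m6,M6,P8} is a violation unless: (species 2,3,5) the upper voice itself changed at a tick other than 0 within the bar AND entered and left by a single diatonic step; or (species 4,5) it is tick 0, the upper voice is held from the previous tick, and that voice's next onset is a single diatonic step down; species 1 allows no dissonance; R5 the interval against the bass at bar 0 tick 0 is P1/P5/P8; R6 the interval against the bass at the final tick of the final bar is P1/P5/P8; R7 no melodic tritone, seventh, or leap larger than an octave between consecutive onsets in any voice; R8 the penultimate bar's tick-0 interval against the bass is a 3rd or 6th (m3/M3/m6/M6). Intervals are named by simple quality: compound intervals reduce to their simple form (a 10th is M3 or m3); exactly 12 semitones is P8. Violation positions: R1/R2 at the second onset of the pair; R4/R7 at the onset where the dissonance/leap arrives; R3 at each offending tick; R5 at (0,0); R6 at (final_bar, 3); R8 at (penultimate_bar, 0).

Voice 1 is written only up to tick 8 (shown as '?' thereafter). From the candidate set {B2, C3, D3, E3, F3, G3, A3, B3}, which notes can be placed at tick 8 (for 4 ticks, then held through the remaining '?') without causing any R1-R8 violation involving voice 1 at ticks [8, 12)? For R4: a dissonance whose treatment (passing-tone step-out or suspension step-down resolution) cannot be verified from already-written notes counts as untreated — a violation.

{B3, D3, G3}

B2: violates R2,R7
C3: violates R4
D3: legal
E3: violates R4
F3: violates R4
G3: legal
A3: violates R4
B3: legal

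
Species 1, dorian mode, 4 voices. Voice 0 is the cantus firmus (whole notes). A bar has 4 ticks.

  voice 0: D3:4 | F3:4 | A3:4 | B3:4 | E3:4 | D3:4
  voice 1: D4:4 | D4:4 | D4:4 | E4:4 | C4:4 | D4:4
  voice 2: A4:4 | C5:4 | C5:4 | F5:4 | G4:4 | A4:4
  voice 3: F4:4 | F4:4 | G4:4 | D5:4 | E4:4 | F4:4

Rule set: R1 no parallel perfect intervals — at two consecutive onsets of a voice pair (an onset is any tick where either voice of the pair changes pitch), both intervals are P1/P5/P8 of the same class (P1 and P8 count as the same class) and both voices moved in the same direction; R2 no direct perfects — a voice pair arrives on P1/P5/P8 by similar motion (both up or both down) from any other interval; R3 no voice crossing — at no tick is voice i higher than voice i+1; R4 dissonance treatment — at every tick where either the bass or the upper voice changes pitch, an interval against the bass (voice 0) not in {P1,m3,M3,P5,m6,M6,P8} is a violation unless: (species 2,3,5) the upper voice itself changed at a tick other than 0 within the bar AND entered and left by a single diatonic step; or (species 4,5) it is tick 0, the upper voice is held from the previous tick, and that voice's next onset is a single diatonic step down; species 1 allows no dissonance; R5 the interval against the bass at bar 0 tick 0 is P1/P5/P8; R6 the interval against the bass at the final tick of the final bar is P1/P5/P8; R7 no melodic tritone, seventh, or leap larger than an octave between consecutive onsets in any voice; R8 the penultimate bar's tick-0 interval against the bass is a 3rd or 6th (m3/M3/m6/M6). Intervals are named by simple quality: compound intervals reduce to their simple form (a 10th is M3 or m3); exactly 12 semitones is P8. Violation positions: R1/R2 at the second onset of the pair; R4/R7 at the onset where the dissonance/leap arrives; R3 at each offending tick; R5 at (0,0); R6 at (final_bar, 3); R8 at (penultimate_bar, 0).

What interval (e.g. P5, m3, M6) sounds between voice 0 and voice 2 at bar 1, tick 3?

voice 0=F3 voice 2=C5 -> P5

P5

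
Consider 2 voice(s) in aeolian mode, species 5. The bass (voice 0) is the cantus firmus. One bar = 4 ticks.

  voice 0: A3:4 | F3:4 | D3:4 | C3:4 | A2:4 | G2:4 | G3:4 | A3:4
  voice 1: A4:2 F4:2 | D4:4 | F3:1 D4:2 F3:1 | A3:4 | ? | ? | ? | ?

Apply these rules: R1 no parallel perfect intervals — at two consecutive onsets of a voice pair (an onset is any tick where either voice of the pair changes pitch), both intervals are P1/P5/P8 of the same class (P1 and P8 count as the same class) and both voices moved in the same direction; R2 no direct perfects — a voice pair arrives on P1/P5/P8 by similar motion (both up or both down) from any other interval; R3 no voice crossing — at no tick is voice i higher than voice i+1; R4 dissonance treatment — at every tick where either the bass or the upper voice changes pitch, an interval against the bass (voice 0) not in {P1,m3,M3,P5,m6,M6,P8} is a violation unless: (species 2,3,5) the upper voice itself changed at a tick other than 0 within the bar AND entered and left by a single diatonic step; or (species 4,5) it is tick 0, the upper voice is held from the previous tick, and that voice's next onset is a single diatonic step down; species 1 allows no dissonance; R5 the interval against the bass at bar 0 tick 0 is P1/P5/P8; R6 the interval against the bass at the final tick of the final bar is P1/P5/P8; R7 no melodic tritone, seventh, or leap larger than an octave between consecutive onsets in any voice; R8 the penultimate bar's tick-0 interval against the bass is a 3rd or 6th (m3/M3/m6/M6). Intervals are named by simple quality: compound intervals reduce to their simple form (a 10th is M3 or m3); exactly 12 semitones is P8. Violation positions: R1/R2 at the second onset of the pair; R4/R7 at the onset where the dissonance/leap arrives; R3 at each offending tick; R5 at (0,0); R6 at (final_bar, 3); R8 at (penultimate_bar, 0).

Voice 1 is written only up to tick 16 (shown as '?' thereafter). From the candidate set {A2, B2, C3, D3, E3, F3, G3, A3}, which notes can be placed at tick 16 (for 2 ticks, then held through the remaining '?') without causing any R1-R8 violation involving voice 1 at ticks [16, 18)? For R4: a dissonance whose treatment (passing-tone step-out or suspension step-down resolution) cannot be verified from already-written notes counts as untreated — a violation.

A2: violates R2
B2: violates R4,R7
C3: legal
D3: violates R4
E3: violates R2
F3: legal
G3: violates R4
A3: legal

{A3, C3, F3}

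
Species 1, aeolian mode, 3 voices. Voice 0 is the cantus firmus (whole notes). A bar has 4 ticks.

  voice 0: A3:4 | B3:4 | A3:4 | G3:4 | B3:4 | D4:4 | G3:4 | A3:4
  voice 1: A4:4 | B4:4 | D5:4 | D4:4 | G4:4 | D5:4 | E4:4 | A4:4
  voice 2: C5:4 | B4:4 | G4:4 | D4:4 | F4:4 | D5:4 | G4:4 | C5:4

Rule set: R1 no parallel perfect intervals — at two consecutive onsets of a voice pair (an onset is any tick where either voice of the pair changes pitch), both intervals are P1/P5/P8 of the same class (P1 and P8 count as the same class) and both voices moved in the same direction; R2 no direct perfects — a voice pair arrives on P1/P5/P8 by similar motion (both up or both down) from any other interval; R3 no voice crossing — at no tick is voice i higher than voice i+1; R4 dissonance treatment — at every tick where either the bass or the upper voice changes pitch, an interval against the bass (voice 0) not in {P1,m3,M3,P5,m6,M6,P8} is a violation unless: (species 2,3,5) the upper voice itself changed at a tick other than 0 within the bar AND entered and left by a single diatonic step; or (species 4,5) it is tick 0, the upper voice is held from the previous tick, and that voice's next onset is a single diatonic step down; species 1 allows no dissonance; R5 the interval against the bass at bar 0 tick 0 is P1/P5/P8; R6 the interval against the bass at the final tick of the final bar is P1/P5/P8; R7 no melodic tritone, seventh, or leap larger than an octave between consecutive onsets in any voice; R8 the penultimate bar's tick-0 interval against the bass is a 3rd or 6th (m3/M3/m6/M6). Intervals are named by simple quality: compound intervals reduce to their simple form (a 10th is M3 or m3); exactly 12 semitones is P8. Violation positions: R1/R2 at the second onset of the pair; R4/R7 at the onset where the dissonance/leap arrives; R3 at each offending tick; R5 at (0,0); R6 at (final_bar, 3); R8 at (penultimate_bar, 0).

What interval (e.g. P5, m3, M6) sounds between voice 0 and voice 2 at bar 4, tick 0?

TT

voice 0=B3 voice 2=F4 -> TT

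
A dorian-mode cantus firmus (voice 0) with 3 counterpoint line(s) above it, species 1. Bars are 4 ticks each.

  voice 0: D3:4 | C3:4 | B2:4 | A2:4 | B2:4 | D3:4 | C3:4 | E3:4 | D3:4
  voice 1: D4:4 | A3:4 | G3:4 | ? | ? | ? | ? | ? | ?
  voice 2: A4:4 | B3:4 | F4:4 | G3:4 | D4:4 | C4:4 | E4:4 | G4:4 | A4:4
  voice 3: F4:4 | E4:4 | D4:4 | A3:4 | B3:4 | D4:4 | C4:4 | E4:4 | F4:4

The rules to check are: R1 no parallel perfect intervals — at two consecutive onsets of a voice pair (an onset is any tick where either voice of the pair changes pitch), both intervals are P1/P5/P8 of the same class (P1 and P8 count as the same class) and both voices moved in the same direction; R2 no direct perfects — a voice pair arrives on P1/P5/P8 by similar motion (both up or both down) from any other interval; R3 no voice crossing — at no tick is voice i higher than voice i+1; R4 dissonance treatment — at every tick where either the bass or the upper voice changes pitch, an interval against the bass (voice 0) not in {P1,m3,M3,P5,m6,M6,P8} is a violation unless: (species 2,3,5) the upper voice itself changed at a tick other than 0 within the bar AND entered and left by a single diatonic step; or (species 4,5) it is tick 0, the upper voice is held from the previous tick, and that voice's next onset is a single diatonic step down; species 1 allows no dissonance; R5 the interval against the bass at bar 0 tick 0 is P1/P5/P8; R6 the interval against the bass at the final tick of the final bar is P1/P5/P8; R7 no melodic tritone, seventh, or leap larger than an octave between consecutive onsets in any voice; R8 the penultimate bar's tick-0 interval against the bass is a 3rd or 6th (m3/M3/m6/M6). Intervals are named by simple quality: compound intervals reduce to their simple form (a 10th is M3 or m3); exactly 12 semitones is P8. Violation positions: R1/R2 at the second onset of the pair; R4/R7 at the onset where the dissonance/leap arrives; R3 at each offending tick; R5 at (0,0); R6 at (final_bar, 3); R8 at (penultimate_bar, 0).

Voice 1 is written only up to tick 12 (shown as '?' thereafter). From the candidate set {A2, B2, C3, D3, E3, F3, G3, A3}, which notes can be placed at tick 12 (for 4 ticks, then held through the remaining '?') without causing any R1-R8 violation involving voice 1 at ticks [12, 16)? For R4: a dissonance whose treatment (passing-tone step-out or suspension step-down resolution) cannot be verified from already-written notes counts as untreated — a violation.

A2: violates R2,R7
B2: violates R4
C3: violates R2
D3: violates R1,R4
E3: violates R2
F3: legal
G3: violates R4
A3: violates R3

{F3}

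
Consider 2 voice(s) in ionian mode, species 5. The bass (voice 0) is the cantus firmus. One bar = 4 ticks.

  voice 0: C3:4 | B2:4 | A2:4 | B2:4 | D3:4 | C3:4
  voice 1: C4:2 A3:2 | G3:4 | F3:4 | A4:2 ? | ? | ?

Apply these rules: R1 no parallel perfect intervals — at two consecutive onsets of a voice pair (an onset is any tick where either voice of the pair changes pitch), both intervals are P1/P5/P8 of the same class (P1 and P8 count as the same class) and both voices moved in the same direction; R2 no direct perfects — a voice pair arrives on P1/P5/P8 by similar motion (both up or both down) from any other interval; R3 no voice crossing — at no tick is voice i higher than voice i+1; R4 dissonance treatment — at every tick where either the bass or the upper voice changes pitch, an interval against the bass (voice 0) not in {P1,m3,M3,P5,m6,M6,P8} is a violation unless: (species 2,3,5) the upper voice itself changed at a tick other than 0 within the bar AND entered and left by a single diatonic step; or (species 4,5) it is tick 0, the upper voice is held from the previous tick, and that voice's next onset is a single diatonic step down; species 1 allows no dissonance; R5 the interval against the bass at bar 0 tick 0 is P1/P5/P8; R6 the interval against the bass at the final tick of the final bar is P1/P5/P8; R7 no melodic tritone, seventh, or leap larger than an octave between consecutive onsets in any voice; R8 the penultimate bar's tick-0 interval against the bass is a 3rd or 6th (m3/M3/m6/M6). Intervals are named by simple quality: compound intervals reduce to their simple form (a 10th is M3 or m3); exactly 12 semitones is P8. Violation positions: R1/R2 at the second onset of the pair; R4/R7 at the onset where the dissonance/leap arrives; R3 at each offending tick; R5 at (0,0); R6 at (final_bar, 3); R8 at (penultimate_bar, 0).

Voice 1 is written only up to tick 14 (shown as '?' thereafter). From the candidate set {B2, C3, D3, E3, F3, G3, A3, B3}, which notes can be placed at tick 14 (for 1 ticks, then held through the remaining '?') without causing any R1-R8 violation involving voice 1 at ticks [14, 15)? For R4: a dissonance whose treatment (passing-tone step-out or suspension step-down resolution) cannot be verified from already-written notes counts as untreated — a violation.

{}

B2: violates R7
C3: violates R4,R7
D3: violates R7
E3: violates R4,R7
F3: violates R4,R7
G3: violates R7
A3: violates R4
B3: violates R7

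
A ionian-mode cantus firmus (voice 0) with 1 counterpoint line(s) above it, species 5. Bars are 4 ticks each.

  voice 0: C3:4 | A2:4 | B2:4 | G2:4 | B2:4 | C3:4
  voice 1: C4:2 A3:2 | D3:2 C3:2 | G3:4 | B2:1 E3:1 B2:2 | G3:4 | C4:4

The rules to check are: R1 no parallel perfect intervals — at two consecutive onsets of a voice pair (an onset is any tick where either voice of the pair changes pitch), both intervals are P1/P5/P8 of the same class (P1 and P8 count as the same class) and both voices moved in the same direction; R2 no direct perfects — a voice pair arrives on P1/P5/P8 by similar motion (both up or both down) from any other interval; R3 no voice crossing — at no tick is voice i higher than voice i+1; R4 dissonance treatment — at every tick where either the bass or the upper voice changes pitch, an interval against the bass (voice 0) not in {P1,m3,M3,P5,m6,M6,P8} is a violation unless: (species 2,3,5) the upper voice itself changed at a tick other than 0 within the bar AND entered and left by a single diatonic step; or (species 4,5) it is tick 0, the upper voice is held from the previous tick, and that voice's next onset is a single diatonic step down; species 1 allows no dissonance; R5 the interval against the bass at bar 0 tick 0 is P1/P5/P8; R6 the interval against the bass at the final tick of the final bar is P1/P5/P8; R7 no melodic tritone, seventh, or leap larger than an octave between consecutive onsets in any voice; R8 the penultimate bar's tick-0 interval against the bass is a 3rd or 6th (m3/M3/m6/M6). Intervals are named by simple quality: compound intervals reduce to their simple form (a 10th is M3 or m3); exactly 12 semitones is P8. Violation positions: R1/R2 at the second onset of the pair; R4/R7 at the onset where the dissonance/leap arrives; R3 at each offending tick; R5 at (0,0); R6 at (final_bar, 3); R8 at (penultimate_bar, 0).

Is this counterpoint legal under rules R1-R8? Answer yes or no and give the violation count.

bar 0: v0=C3 v1=C4 (P8)
bar 1: v0=A2 v1=D3 (P4)
bar 2: v0=B2 v1=G3 (m6)
bar 3: v0=G2 v1=B2 (M3)
bar 4: v0=B2 v1=G3 (m6)
bar 5: v0=C3 v1=C4 (P8)
  R4 @ bar1.0: A2/D3 P4 untreated
  R2 @ bar5.0: B2/G3 m6 -> C3/C4 P8 similar

No (2 violations)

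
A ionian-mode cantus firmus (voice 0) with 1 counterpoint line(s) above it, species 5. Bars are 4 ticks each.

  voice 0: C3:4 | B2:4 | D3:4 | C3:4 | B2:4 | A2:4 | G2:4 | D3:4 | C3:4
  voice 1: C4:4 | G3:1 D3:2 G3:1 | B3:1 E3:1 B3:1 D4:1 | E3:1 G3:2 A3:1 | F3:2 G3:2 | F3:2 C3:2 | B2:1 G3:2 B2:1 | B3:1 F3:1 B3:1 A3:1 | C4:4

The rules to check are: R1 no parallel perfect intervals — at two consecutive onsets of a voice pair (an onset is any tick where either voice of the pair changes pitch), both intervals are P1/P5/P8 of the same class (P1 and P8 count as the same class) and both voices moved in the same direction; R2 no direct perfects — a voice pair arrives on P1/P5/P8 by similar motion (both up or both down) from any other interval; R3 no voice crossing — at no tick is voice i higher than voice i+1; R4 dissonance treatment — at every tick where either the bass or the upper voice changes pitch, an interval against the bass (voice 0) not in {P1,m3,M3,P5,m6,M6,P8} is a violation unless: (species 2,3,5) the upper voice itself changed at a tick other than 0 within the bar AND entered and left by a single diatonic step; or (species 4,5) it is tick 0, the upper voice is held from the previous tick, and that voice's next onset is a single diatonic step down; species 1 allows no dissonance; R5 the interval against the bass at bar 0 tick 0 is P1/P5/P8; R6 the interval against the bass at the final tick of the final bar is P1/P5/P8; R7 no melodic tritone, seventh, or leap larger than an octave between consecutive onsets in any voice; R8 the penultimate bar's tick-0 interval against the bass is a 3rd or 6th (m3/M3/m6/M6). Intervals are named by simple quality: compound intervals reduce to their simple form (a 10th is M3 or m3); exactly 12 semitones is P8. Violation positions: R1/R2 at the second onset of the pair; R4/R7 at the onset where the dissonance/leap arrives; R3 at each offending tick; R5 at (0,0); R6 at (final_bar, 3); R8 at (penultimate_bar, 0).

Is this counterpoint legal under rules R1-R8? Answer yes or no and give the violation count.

No (5 violations)

bar 0: v0=C3 v1=C4 (P8)
bar 1: v0=B2 v1=G3 (m6)
bar 2: v0=D3 v1=B3 (M6)
bar 3: v0=C3 v1=E3 (M3)
bar 4: v0=B2 v1=F3 (TT)
bar 5: v0=A2 v1=F3 (m6)
bar 6: v0=G2 v1=B2 (M3)
bar 7: v0=D3 v1=B3 (M6)
bar 8: v0=C3 v1=C4 (P8)
  R4 @ bar2.1: D3/E3 M2 untreated
  R7 @ bar3.0: D4->E3 leap 10st
  R4 @ bar4.0: B2/F3 TT untreated
  R7 @ bar7.1: B3->F3 leap 6st
  R7 @ bar7.2: F3->B3 leap 6st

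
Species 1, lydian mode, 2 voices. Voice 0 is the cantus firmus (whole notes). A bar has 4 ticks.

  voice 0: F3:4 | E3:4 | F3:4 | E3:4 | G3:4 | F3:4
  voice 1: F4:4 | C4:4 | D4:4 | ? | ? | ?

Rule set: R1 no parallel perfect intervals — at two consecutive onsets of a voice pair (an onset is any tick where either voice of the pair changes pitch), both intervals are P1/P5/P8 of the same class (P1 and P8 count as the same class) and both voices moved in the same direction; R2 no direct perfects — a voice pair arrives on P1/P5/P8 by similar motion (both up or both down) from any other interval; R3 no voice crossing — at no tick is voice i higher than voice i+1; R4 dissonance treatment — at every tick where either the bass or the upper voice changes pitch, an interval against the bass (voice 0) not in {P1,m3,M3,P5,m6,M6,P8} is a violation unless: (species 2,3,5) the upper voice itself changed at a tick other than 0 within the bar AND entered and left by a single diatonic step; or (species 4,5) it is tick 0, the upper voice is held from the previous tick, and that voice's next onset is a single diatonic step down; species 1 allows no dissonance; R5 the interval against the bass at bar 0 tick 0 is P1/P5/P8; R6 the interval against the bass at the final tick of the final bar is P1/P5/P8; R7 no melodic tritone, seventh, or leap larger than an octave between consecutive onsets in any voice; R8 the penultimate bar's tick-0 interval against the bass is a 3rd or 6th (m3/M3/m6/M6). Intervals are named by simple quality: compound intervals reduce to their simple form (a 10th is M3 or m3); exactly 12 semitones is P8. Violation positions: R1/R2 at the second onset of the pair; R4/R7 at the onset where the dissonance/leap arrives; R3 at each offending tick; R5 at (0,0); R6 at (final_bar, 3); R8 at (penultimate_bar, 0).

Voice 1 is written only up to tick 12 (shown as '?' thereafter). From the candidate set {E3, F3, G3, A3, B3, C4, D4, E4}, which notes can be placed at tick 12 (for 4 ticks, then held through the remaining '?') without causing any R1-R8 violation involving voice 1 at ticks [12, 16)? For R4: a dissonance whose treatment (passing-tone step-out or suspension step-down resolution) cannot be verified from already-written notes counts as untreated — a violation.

{C4, E4, G3}

E3: violates R2,R7
F3: violates R4
G3: legal
A3: violates R4
B3: violates R2
C4: legal
D4: violates R4
E4: legal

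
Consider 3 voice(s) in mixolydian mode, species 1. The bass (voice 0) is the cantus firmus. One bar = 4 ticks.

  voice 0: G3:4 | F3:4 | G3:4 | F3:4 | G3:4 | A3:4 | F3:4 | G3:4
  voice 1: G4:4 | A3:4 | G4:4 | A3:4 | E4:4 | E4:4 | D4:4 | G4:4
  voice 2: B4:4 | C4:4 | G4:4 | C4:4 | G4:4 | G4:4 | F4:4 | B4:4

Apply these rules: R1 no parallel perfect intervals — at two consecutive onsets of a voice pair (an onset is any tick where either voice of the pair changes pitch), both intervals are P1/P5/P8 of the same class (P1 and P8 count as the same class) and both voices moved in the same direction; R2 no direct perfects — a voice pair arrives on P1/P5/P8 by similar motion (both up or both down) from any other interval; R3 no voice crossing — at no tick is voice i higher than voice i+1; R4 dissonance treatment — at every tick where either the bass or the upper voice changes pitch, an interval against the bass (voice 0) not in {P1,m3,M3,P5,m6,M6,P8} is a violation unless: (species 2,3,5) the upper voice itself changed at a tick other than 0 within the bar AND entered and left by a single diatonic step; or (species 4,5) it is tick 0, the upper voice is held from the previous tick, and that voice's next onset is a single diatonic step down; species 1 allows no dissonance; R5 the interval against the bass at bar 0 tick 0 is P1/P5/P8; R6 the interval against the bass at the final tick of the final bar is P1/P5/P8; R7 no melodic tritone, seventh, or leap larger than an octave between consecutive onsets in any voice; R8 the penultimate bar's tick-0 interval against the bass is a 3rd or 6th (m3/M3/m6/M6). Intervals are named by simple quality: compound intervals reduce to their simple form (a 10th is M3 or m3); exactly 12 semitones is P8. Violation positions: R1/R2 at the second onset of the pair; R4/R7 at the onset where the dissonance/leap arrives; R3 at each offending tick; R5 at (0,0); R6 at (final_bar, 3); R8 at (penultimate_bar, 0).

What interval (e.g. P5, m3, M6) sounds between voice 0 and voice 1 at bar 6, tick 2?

M6

voice 0=F3 voice 1=D4 -> M6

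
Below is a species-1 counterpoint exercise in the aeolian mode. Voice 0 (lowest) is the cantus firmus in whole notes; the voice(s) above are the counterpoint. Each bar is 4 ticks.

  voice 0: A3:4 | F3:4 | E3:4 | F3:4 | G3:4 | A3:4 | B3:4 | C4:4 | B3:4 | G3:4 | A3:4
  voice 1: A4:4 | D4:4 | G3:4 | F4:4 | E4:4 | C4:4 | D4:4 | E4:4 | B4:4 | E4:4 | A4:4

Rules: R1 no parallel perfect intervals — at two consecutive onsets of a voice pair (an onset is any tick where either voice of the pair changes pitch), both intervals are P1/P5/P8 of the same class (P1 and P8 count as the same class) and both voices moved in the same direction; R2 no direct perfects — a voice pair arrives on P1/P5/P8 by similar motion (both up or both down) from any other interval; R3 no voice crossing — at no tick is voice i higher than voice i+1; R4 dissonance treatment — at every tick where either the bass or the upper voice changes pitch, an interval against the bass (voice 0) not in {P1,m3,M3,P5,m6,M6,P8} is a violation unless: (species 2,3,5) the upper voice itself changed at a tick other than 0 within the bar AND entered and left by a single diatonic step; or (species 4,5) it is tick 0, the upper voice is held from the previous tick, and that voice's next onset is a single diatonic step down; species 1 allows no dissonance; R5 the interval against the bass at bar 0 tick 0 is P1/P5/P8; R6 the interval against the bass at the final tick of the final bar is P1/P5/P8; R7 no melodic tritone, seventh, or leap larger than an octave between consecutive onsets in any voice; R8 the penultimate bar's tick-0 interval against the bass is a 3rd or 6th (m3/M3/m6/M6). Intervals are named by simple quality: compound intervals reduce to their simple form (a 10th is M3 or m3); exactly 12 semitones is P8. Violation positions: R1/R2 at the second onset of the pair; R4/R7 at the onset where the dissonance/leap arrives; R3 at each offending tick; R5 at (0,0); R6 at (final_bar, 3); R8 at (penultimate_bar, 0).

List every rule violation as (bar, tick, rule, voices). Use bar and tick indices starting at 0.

(3, 0, R2, (0, 1))
(3, 0, R7, (1,))
(10, 0, R2, (0, 1))

bar 0: v0=A3 v1=A4 downbeat P8
bar 1: v0=F3 v1=D4 downbeat M6
bar 2: v0=E3 v1=G3 downbeat m3
bar 3: v0=F3 v1=F4 downbeat P8
bar 4: v0=G3 v1=E4 downbeat M6
bar 5: v0=A3 v1=C4 downbeat m3
bar 6: v0=B3 v1=D4 downbeat m3
bar 7: v0=C4 v1=E4 downbeat M3
bar 8: v0=B3 v1=B4 downbeat P8
bar 9: v0=G3 v1=E4 downbeat M6
bar 10: v0=A3 v1=A4 downbeat P8
  -> R2 @ bar 3 tick 0 v(0, 1): E3/G3 m3 -> F3/F4 P8 similar
  -> R7 @ bar 3 tick 0 v(1,): G3->F4 leap 10st
  -> R2 @ bar 10 tick 0 v(0, 1): G3/E4 M6 -> A3/A4 P8 similar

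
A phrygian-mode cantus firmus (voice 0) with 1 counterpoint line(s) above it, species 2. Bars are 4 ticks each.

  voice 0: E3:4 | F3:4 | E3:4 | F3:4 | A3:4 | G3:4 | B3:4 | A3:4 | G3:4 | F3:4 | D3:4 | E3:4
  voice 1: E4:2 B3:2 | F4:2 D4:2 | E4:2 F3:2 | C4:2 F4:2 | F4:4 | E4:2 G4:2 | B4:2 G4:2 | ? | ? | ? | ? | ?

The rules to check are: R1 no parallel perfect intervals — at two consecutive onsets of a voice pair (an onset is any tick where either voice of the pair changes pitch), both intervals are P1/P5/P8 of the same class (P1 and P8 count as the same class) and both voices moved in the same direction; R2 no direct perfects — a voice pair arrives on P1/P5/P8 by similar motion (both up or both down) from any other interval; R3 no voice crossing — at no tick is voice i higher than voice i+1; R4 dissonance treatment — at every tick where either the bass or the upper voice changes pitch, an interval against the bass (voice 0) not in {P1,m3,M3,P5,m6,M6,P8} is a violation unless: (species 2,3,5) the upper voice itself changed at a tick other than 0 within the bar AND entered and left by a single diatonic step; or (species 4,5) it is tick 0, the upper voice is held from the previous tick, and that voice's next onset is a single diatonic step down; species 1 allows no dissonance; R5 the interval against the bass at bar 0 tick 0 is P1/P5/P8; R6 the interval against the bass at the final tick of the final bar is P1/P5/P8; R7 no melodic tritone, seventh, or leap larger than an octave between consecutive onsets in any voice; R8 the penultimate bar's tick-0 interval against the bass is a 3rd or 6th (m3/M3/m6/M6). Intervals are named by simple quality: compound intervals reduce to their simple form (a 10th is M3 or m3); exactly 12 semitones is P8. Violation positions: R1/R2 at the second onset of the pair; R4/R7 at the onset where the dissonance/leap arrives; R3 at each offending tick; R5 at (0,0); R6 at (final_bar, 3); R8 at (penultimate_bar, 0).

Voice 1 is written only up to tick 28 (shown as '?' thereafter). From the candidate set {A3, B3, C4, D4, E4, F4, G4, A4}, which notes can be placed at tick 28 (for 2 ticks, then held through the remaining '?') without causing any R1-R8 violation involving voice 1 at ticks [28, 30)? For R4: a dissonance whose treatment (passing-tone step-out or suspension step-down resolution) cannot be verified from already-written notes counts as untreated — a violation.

{A4, C4, F4}

A3: violates R2,R7
B3: violates R4
C4: legal
D4: violates R4
E4: violates R2
F4: legal
G4: violates R4
A4: legal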